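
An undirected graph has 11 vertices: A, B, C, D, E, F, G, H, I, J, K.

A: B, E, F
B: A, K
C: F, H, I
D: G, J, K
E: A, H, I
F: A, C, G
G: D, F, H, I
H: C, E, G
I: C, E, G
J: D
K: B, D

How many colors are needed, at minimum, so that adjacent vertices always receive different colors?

3

The cycle A-F-G-H-E-A has odd length 5, so it cannot be 2-colored; at least 3 colors are needed.
3 colors suffice: color red → {B, C, E, G, J}; color blue → {A, D, H, I}; color green → {F, K}. Each edge has distinct colors on its endpoints.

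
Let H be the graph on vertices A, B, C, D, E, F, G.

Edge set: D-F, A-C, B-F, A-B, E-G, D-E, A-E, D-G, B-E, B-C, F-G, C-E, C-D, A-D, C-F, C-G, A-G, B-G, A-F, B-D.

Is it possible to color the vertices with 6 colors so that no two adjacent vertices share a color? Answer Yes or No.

The chromatic number is 6. A, B, C, D, F, G are mutually adjacent (a clique of size 6), so at least 6 colors are needed.
6 colors suffice: color 1 → {B}; color 2 → {C}; color 3 → {G}; color 4 → {A}; color 5 → {D}; color 6 → {E, F}.
That is already a proper 6-coloring.

Yes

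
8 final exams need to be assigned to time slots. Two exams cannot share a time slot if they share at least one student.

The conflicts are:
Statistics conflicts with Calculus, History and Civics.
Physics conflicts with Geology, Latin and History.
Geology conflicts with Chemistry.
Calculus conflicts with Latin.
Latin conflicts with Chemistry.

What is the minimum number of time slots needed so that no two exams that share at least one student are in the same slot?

The cycle Statistics-History-Physics-Latin-Calculus-Statistics has odd length 5, so it cannot be 2-colored; at least 3 time slots are needed.
3 time slots suffice: time slot 1 → {Statistics, Physics, Chemistry}; time slot 2 → {Geology, Latin, History, Civics}; time slot 3 → {Calculus}. No two conflicting exams share a time slot.

3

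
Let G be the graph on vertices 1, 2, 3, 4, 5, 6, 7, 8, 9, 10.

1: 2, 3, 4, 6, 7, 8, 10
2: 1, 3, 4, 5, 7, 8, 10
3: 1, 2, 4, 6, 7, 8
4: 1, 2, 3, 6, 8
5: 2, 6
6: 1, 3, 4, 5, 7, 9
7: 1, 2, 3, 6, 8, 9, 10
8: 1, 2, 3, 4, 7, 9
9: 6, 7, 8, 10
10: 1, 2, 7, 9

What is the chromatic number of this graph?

1, 2, 3, 4, 8 are mutually adjacent (a clique of size 5), so at least 5 colors are needed.
5 colors suffice: color a → {2, 6}; color b → {4, 5, 7}; color c → {1, 9}; color d → {8, 10}; color e → {3}. No two adjacent vertices share a color.

5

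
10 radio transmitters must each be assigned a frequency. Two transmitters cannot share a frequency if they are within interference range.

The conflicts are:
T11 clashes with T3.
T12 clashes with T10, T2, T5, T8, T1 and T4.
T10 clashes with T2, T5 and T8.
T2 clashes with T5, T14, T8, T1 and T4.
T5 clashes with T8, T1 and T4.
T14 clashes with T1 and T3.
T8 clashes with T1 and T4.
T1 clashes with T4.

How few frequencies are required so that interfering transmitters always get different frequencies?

T12, T2, T5, T8, T1, T4 pairwise conflict, so at least 6 frequencies are needed.
6 frequencies suffice: frequency 1 → {T2, T3}; frequency 2 → {T11, T12, T14}; frequency 3 → {T8}; frequency 4 → {T5}; frequency 5 → {T10, T1}; frequency 6 → {T4}. Every pair that conflicts lands in different frequencies.

6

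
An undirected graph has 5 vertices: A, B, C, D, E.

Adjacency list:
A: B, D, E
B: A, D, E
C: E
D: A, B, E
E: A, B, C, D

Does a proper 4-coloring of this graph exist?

Yes

The chromatic number is 4. A, B, D, E are pairwise adjacent (a clique of size 4), so at least 4 colors are needed.
4 colors suffice: A=green, B=blue, C=blue, D=yellow, E=red.
That is already a proper 4-coloring.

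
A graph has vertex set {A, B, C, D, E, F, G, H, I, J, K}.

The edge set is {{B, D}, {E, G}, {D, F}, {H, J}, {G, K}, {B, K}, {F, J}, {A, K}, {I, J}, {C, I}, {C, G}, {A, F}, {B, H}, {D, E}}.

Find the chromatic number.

3

The cycle B-K-G-E-D-B has odd length 5, so it cannot be 2-colored; at least 3 colors are needed.
3 colors suffice: color red → {B, F, G, I}; color blue → {C, D, J, K}; color green → {A, E, H}. Each edge has distinct colors on its endpoints.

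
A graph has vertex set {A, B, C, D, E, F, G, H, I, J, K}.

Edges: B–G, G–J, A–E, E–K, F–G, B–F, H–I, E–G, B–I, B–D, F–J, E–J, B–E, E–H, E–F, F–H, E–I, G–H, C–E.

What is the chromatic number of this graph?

E, F, G, J are pairwise adjacent (a clique of size 4), so at least 4 colors are needed.
4 colors suffice: color 1 → {D, E}; color 2 → {A, C, G, I, K}; color 3 → {B, H, J}; color 4 → {F}. Every edge joins two different colors.

4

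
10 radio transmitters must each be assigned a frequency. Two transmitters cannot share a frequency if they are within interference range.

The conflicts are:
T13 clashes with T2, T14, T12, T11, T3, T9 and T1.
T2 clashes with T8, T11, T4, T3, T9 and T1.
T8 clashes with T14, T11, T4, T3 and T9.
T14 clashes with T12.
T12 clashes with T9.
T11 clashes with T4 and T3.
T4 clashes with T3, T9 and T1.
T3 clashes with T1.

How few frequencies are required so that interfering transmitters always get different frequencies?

T2, T8, T11, T4, T3 pairwise conflict, so at least 5 frequencies are needed.
5 frequencies suffice: frequency 1 → {T13, T4}; frequency 2 → {T2, T14}; frequency 3 → {T3, T9}; frequency 4 → {T8, T12, T1}; frequency 5 → {T11}. No two conflicting transmitters share a frequency.

5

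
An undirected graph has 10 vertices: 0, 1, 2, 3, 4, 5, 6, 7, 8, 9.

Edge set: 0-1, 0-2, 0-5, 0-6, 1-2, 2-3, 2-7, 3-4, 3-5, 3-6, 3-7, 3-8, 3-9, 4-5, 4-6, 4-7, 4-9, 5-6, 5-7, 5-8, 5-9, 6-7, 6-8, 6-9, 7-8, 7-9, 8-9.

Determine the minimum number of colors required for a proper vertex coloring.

3, 4, 5, 6, 7, 9 form a clique, so at least 6 colors are needed.
6 colors suffice: color red → {2, 5}; color blue → {1, 6}; color green → {0, 3}; color yellow → {7}; color purple → {9}; color orange → {4, 8}. No two adjacent vertices share a color.

6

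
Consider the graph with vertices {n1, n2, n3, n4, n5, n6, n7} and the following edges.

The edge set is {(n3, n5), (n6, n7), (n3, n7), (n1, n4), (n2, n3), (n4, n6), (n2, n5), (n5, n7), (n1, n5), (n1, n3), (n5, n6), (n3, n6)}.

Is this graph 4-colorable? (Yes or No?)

The chromatic number is 4. n3, n5, n6, n7 are mutually adjacent (a clique of size 4), so at least 4 colors are needed.
4 colors suffice: color 1 → {n3, n4}; color 2 → {n5}; color 3 → {n1, n2, n6}; color 4 → {n7}.
That is already a proper 4-coloring.

Yes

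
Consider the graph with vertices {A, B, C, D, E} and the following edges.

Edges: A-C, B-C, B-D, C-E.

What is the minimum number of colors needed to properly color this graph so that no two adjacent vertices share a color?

2

A and C are adjacent, so at least 2 colors are needed.
2 colors suffice: color 1 → {C, D}; color 2 → {A, B, E}. No two adjacent vertices share a color.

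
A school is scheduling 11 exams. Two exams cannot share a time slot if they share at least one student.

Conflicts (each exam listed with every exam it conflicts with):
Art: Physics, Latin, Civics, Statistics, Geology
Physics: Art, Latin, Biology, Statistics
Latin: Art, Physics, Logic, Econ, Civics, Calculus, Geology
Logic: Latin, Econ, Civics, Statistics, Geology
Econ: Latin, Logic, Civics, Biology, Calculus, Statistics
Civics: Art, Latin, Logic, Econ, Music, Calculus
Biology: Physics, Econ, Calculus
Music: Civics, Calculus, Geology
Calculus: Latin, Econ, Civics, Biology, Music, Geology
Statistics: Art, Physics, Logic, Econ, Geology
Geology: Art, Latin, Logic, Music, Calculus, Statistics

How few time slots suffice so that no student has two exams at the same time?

4

Latin, Econ, Civics, Calculus are mutually in conflict, so at least 4 time slots are needed.
Using 4 time slots: Art=2, Physics=3, Latin=1, Logic=2, Econ=4, Civics=3, Biology=1, Music=1, Calculus=2, Statistics=1, Geology=3. Each listed conflict is separated.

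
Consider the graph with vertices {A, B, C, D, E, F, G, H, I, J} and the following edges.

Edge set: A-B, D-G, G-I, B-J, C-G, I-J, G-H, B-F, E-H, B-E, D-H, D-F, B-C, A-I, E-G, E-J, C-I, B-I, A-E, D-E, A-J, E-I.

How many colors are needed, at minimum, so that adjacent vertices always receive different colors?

A, B, E, I, J are pairwise adjacent (a clique of size 5), so at least 5 colors are needed.
5 colors suffice: A=4, B=3, C=1, D=2, E=1, F=1, G=3, H=4, I=2, J=5. No two adjacent vertices share a color.

5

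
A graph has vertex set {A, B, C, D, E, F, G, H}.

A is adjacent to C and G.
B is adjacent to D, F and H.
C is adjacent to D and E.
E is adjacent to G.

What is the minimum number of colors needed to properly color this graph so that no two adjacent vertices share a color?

2

B and H are adjacent, so at least 2 colors are needed.
One proper 2-coloring: A=2, B=1, C=1, D=2, E=2, F=2, G=1, H=2. Each edge has distinct colors on its endpoints.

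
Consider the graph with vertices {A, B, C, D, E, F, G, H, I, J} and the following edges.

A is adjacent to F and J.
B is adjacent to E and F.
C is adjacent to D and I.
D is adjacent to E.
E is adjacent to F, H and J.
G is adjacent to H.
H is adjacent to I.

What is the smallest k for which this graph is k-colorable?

B, E, F are mutually adjacent, so at least 3 colors are needed.
A valid assignment using 3 colors: A=1, B=3, C=1, D=2, E=1, F=2, G=1, H=2, I=3, J=2. Each edge has distinct colors on its endpoints.

3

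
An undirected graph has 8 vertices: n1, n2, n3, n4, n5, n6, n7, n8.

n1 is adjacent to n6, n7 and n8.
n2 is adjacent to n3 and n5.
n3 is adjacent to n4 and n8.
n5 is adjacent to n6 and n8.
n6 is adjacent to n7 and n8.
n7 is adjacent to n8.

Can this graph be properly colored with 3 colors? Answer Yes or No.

No

n1, n6, n7, n8 are pairwise adjacent (a clique of size 4), so at least 4 colors are needed.
So 3 colors are not enough.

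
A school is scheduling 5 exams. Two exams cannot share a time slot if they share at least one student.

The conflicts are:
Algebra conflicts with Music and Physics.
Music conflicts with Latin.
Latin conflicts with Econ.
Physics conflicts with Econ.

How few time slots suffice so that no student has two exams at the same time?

The cycle Algebra-Music-Latin-Econ-Physics-Algebra has odd length 5, so it cannot be 2-colored; at least 3 time slots are needed.
3 time slots suffice: time slot 1 → {Algebra, Latin}; time slot 2 → {Music, Econ}; time slot 3 → {Physics}. Each listed conflict is separated.

3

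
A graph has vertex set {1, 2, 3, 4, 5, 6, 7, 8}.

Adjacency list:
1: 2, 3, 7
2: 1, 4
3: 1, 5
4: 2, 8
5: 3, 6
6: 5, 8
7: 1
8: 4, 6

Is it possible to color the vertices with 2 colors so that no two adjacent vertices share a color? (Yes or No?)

The cycle 8-4-2-1-3-5-6-8 has odd length 7, so it cannot be 2-colored; at least 3 colors are needed.
So 2 colors are not enough.

No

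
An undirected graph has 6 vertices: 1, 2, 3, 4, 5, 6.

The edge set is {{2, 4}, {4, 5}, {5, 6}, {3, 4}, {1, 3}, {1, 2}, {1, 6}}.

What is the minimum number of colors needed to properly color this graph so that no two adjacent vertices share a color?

3

The cycle 5-4-2-1-6-5 has odd length 5, so it cannot be 2-colored; at least 3 colors are needed.
3 colors suffice: 1=red, 2=blue, 3=blue, 4=red, 5=blue, 6=green. Each edge has distinct colors on its endpoints.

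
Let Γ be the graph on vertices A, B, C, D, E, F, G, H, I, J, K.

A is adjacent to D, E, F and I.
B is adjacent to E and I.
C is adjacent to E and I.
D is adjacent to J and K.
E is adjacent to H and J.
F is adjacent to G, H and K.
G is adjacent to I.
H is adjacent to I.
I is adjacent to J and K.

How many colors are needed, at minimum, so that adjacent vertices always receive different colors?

D and K are adjacent, so at least 2 colors are needed.
A valid assignment using 2 colors: A=2, B=2, C=2, D=1, E=1, F=1, G=2, H=2, I=1, J=2, K=2. Every edge joins two different colors.

2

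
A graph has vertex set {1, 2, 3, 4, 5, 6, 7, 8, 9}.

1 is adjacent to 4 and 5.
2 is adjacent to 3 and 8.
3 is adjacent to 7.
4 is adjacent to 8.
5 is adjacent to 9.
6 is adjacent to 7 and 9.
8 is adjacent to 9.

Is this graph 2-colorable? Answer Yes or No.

No

The cycle 5-1-4-8-9-5 has odd length 5, so it cannot be 2-colored; at least 3 colors are needed.
So 2 colors are not enough.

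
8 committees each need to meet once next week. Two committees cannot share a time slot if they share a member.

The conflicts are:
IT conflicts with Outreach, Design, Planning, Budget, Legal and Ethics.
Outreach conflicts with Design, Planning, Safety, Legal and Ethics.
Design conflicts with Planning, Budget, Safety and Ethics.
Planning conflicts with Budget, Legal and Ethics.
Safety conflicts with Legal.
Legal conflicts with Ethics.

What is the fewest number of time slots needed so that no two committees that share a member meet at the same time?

5

IT, Outreach, Planning, Legal, Ethics all conflict with each other, so at least 5 time slots are needed.
5 time slots suffice: IT=4, Outreach=2, Design=1, Planning=3, Budget=2, Safety=3, Legal=1, Ethics=5. No two conflicting committees share a time slot.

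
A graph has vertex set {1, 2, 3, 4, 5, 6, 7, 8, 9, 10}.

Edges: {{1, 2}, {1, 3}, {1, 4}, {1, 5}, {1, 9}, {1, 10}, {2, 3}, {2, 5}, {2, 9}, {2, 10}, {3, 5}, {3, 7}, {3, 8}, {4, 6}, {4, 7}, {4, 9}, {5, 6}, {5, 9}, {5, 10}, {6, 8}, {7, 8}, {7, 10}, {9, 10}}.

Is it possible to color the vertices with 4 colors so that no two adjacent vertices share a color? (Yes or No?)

No

1, 2, 5, 9, 10 are mutually adjacent (a clique of size 5), so at least 5 colors are needed.
So 4 colors are not enough.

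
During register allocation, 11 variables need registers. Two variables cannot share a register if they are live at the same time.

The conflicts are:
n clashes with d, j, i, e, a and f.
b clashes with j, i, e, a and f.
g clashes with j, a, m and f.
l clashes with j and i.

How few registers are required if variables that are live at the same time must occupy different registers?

n and d conflict, so at least 2 registers are needed.
2 registers suffice: register 1 → {n, b, g, l}; register 2 → {d, j, i, e, a, m, f}. Every pair that conflicts lands in different registers.

2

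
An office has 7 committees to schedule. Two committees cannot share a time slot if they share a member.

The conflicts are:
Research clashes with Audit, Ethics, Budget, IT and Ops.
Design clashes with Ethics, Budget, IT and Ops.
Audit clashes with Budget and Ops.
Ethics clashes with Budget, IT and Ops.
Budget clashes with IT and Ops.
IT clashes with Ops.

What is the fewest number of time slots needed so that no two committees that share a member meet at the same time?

5

Design, Ethics, Budget, IT, Ops all conflict with each other, so at least 5 time slots are needed.
5 time slots suffice: time slot 1 → {Budget}; time slot 2 → {Ops}; time slot 3 → {Audit, IT}; time slot 4 → {Ethics}; time slot 5 → {Research, Design}. Every pair that conflicts lands in different time slots.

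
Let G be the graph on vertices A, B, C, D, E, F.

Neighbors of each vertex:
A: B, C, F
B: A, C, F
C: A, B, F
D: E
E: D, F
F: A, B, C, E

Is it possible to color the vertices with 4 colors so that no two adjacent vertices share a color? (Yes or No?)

The chromatic number is 4. A, B, C, F are pairwise adjacent (a clique of size 4), so at least 4 colors are needed.
A valid assignment using 4 colors: A=2, B=4, C=3, D=1, E=2, F=1.
That is already a proper 4-coloring.

Yes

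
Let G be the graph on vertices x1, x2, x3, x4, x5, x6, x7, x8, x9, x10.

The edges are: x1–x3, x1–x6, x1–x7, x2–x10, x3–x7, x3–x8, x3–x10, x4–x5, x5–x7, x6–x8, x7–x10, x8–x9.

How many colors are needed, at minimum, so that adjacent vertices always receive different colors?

3

x1, x3, x7 are mutually adjacent, so at least 3 colors are needed.
3 colors suffice: color red → {x2, x3, x5, x6, x9}; color blue → {x4, x7, x8}; color green → {x1, x10}. No two adjacent vertices share a color.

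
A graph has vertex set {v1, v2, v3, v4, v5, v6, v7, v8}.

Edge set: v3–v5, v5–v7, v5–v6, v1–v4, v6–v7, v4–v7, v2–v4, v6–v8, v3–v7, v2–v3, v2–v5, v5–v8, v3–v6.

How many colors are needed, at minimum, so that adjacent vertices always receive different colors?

4

v3, v5, v6, v7 form a clique, so at least 4 colors are needed.
One proper 4-coloring: v1=2, v2=3, v3=2, v4=1, v5=1, v6=3, v7=4, v8=2. Each edge has distinct colors on its endpoints.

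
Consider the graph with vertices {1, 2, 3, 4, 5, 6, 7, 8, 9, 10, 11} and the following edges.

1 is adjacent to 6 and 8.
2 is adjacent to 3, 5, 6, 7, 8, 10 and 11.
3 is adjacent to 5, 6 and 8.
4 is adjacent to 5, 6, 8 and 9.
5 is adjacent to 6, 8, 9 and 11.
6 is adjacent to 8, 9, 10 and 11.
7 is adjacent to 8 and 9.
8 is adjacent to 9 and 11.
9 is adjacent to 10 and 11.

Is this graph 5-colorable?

Yes

The chromatic number is 5. 5, 6, 8, 9, 11 form a clique, so at least 5 colors are needed.
A valid assignment using 5 colors: 1=green, 2=green, 3=purple, 4=purple, 5=yellow, 6=red, 7=red, 8=blue, 9=green, 10=blue, 11=purple.
That is already a proper 5-coloring.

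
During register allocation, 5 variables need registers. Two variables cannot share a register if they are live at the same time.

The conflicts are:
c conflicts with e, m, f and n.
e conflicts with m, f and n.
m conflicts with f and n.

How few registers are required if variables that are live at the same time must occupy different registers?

4

c, e, m, f all conflict with each other, so at least 4 registers are needed.
4 registers suffice: register 1 → {m}; register 2 → {e}; register 3 → {c}; register 4 → {f, n}. Every pair that conflicts lands in different registers.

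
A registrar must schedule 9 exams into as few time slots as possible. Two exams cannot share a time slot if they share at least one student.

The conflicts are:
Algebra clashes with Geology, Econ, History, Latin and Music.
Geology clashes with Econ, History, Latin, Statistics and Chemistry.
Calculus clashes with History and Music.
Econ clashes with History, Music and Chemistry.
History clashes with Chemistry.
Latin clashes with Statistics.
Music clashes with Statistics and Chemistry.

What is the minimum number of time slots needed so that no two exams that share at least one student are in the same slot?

4

Geology, Econ, History, Chemistry pairwise conflict, so at least 4 time slots are needed.
Using 4 time slots: Algebra=4, Geology=1, Calculus=2, Econ=2, History=3, Latin=2, Music=1, Statistics=3, Chemistry=4. Each listed conflict is separated.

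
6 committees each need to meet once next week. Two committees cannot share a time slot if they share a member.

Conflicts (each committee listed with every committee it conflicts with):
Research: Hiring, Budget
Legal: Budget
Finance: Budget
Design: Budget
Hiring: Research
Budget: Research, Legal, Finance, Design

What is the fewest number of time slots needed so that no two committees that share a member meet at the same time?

2

Finance and Budget conflict, so at least 2 time slots are needed.
2 time slots suffice: time slot 1 → {Hiring, Budget}; time slot 2 → {Research, Legal, Finance, Design}. Every pair that conflicts lands in different time slots.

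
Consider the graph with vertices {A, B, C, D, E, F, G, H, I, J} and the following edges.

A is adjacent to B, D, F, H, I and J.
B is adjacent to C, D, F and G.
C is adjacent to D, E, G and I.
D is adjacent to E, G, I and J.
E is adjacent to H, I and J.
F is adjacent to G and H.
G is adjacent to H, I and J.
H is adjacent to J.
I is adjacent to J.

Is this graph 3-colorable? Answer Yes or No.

No

A, D, I, J are pairwise adjacent (a clique of size 4), so at least 4 colors are needed.
So 3 colors are not enough.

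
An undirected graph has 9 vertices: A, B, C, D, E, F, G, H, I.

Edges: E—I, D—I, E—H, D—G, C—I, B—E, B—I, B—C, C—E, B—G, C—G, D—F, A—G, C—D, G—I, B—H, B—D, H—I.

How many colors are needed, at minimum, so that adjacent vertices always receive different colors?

5

B, C, D, G, I are pairwise adjacent (a clique of size 5), so at least 5 colors are needed.
5 colors suffice: color 1 → {A, F, I}; color 2 → {B}; color 3 → {E, G}; color 4 → {C, H}; color 5 → {D}. No two adjacent vertices share a color.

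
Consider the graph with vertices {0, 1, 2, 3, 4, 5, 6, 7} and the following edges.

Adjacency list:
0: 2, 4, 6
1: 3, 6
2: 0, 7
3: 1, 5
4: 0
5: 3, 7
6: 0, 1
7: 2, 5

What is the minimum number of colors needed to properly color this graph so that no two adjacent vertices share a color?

3

The cycle 7-5-3-1-6-0-2-7 has odd length 7, so it cannot be 2-colored; at least 3 colors are needed.
A valid assignment using 3 colors: 0=a, 1=a, 2=c, 3=b, 4=b, 5=a, 6=b, 7=b. Each edge has distinct colors on its endpoints.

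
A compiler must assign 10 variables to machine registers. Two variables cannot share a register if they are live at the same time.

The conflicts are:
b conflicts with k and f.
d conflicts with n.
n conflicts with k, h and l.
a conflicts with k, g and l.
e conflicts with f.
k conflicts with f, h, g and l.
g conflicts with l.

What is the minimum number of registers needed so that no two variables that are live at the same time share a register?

4

a, k, g, l all conflict with each other, so at least 4 registers are needed.
4 registers suffice: register 1 → {d, e, k}; register 2 → {f, h, l}; register 3 → {b, n, a}; register 4 → {g}. Every pair that conflicts lands in different registers.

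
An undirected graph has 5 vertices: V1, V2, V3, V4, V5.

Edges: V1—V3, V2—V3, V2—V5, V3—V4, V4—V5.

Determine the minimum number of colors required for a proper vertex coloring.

2

V3 and V4 are adjacent, so at least 2 colors are needed.
2 colors suffice: color 1 → {V3, V5}; color 2 → {V1, V2, V4}. Each edge has distinct colors on its endpoints.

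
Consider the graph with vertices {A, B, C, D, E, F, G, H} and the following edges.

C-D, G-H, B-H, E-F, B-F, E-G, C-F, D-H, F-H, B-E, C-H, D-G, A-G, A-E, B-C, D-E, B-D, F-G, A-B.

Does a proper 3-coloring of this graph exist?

No

B, C, F, H are pairwise adjacent (a clique of size 4), so at least 4 colors are needed.
So 3 colors are not enough.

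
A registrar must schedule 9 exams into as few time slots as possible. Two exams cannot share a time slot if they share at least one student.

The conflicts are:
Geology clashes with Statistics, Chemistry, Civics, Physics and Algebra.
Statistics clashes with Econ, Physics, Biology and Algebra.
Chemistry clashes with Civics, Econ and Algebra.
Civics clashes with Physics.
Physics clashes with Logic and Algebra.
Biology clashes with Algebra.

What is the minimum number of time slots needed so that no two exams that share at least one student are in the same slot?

Geology, Statistics, Physics, Algebra pairwise conflict, so at least 4 time slots are needed.
4 time slots suffice: time slot 1 → {Civics, Econ, Logic, Algebra}; time slot 2 → {Chemistry, Physics, Biology}; time slot 3 → {Statistics}; time slot 4 → {Geology}. No two conflicting exams share a time slot.

4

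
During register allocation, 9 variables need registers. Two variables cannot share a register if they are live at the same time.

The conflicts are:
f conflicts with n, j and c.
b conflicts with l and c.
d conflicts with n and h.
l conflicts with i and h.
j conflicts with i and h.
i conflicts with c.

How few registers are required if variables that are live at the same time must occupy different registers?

3

The cycle n-f-j-h-d-n has odd length 5, so it cannot be 2-colored; at least 3 registers are needed.
3 registers suffice: register 1 → {d, l, j, c}; register 2 → {f, b, i, h}; register 3 → {n}. Each listed conflict is separated.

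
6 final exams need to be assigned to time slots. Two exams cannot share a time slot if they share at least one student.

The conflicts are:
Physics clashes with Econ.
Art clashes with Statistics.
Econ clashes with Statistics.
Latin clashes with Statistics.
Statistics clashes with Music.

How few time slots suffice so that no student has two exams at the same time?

2

Statistics and Music conflict, so at least 2 time slots are needed.
Using 2 time slots: Physics=1, Art=2, Econ=2, Latin=2, Statistics=1, Music=2. No two conflicting exams share a time slot.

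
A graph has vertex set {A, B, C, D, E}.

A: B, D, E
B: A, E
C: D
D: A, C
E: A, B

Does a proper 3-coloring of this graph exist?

Yes

The chromatic number is 3. A, B, E form a triangle, so at least 3 colors are needed.
3 colors suffice: color red → {A, C}; color blue → {B, D}; color green → {E}.
That is already a proper 3-coloring.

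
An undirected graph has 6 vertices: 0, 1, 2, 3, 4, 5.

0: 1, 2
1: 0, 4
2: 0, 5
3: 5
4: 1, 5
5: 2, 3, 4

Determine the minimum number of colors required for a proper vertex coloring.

3

The cycle 0-2-5-4-1-0 has odd length 5, so it cannot be 2-colored; at least 3 colors are needed.
3 colors suffice: 0=red, 1=green, 2=blue, 3=blue, 4=blue, 5=red. No two adjacent vertices share a color.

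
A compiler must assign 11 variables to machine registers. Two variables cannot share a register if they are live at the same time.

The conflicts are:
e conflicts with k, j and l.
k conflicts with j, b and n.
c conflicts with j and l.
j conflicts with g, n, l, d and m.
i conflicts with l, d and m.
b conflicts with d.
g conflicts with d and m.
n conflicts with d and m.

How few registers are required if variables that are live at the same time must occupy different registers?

c, j, l are mutually in conflict, so at least 3 registers are needed.
3 registers suffice: register 1 → {j, i, b}; register 2 → {k, l, d, m}; register 3 → {e, c, g, n}. No two conflicting variables share a register.

3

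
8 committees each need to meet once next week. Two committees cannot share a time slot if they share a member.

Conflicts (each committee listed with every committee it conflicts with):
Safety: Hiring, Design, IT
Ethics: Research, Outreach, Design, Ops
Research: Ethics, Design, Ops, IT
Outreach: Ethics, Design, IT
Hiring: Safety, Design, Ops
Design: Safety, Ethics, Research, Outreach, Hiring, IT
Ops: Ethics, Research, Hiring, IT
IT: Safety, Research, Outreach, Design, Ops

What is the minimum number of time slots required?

Research, Ops, IT pairwise conflict, so at least 3 time slots are needed.
3 time slots suffice: Safety=3, Ethics=2, Research=3, Outreach=3, Hiring=2, Design=1, Ops=1, IT=2. Every pair that conflicts lands in different time slots.

3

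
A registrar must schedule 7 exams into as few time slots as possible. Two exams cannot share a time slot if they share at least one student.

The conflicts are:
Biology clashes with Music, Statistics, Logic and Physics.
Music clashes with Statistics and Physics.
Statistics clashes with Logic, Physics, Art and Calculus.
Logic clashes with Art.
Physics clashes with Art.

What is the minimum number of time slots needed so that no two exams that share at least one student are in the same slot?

4

Biology, Music, Statistics, Physics all conflict with each other, so at least 4 time slots are needed.
4 time slots suffice: time slot 1 → {Statistics}; time slot 2 → {Biology, Art, Calculus}; time slot 3 → {Logic, Physics}; time slot 4 → {Music}. Every pair that conflicts lands in different time slots.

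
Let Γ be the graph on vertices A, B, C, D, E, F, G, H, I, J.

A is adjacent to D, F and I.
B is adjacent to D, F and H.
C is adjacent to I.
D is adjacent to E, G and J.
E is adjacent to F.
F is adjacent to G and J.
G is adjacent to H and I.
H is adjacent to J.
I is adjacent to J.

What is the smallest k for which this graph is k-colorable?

2

A and F are adjacent, so at least 2 colors are needed.
2 colors suffice: A=2, B=2, C=2, D=1, E=2, F=1, G=2, H=1, I=1, J=2. Every edge joins two different colors.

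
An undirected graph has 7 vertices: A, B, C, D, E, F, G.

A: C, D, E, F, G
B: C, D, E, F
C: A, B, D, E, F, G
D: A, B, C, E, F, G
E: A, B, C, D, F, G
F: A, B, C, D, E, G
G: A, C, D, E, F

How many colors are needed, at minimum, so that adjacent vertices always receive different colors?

A, C, D, E, F, G form a clique, so at least 6 colors are needed.
6 colors suffice: color 1 → {F}; color 2 → {D}; color 3 → {C}; color 4 → {E}; color 5 → {B, G}; color 6 → {A}. No two adjacent vertices share a color.

6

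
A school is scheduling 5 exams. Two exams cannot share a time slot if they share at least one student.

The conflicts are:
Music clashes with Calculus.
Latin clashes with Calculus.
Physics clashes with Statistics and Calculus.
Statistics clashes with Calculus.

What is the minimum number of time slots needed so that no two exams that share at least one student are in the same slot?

Physics, Statistics, Calculus all conflict with each other, so at least 3 time slots are needed.
A valid assignment using 3 time slots: Music=2, Latin=2, Physics=3, Statistics=2, Calculus=1. No two conflicting exams share a time slot.

3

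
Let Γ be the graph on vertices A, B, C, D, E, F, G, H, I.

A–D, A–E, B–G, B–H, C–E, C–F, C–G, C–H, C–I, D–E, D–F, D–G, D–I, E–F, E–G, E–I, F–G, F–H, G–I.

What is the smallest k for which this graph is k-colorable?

4

D, E, G, I form a clique, so at least 4 colors are needed.
4 colors suffice: color 1 → {E, H}; color 2 → {A, G}; color 3 → {B, C, D}; color 4 → {F, I}. Every edge joins two different colors.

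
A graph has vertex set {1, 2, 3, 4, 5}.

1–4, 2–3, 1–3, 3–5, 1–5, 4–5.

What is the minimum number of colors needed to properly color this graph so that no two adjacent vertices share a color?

1, 4, 5 are mutually adjacent, so at least 3 colors are needed.
3 colors suffice: color a → {2, 5}; color b → {1}; color c → {3, 4}. Each edge has distinct colors on its endpoints.

3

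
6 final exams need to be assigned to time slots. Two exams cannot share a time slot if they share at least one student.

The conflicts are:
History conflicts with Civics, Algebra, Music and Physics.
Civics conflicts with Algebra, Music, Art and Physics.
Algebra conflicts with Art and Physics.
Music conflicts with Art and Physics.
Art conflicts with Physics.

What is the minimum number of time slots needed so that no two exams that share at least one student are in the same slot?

Civics, Algebra, Art, Physics pairwise conflict, so at least 4 time slots are needed.
4 time slots suffice: time slot 1 → {Civics}; time slot 2 → {Physics}; time slot 3 → {Algebra, Music}; time slot 4 → {History, Art}. Every pair that conflicts lands in different time slots.

4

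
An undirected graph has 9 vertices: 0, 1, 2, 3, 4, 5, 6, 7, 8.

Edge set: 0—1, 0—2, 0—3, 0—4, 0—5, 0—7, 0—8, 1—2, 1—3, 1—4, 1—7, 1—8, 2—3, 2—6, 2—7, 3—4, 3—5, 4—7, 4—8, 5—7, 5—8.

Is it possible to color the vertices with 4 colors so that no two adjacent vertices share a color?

Yes

The chromatic number is 4. 0, 1, 2, 3 are mutually adjacent (a clique of size 4), so at least 4 colors are needed.
A valid assignment using 4 colors: 0=red, 1=blue, 2=green, 3=yellow, 4=green, 5=blue, 6=red, 7=yellow, 8=yellow.
That is already a proper 4-coloring.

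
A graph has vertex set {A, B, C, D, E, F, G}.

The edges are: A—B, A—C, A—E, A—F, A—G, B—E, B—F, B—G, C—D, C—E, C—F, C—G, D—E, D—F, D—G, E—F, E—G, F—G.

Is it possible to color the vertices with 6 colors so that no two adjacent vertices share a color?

Yes

The chromatic number is 5. A, C, E, F, G form a clique, so at least 5 colors are needed.
5 colors suffice: color 1 → {F}; color 2 → {G}; color 3 → {E}; color 4 → {B, C}; color 5 → {A, D}.
Since 6 ≥ 5, a proper 6-coloring certainly exists.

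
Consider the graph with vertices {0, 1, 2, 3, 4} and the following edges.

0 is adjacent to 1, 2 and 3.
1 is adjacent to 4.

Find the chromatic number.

2

0 and 3 are adjacent, so at least 2 colors are needed.
2 colors suffice: color red → {0, 4}; color blue → {1, 2, 3}. No two adjacent vertices share a color.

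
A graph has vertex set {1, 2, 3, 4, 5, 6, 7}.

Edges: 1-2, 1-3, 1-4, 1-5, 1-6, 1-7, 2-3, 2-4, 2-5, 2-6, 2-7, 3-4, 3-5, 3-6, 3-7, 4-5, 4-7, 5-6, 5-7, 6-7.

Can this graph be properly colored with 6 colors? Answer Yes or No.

The chromatic number is 6. 1, 2, 3, 4, 5, 7 are pairwise adjacent (a clique of size 6), so at least 6 colors are needed.
A valid assignment using 6 colors: 1=yellow, 2=red, 3=purple, 4=orange, 5=blue, 6=orange, 7=green.
That is already a proper 6-coloring.

Yes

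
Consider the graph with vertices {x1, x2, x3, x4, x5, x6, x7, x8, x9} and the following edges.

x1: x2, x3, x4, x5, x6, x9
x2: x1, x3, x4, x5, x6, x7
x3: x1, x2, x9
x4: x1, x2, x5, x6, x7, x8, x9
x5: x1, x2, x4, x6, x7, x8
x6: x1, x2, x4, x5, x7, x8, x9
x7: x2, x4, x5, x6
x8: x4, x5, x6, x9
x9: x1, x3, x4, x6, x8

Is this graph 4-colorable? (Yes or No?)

x1, x2, x4, x5, x6 form a clique, so at least 5 colors are needed.
So 4 colors are not enough.

No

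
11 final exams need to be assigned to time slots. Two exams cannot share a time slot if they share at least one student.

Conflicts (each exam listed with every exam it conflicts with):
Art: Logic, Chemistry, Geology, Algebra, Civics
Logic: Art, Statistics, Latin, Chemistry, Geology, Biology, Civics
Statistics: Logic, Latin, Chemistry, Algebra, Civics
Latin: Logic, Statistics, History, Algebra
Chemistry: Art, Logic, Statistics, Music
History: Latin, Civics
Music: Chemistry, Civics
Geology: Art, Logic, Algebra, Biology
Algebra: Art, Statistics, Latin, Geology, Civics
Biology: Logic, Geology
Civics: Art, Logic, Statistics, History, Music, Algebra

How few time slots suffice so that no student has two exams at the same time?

Logic, Statistics, Latin are mutually in conflict, so at least 3 time slots are needed.
A valid assignment using 3 time slots: Art=3, Logic=1, Statistics=3, Latin=2, Chemistry=2, History=1, Music=1, Geology=2, Algebra=1, Biology=3, Civics=2. Each listed conflict is separated.

3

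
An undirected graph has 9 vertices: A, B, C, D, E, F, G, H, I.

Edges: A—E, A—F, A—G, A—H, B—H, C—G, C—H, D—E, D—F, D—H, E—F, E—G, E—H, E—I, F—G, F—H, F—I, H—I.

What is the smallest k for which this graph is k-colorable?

A, E, F, G are pairwise adjacent (a clique of size 4), so at least 4 colors are needed.
One proper 4-coloring: A=4, B=2, C=2, D=4, E=2, F=3, G=1, H=1, I=4. No two adjacent vertices share a color.

4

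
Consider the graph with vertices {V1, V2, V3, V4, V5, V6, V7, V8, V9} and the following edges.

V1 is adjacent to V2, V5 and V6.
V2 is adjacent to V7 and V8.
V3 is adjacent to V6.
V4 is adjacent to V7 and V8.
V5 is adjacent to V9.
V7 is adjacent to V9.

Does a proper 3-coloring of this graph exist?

The chromatic number is 3. The cycle V1-V2-V7-V9-V5-V1 has odd length 5, so it cannot be 2-colored; at least 3 colors are needed.
3 colors suffice: color 1 → {V1, V3, V7, V8}; color 2 → {V2, V4, V6, V9}; color 3 → {V5}.
That is already a proper 3-coloring.

Yes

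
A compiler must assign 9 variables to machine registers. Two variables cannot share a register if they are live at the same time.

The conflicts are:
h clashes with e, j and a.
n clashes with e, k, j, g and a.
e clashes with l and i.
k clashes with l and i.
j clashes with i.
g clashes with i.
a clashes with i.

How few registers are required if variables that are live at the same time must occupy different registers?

h and e conflict, so at least 2 registers are needed.
2 registers suffice: register 1 → {h, n, l, i}; register 2 → {e, k, j, g, a}. No two conflicting variables share a register.

2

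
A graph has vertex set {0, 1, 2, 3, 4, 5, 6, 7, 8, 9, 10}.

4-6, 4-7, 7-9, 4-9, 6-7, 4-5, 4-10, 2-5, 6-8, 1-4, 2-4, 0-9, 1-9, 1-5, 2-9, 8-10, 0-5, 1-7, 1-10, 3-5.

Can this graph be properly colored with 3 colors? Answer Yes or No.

No

1, 4, 7, 9 are mutually adjacent (a clique of size 4), so at least 4 colors are needed.
So 3 colors are not enough.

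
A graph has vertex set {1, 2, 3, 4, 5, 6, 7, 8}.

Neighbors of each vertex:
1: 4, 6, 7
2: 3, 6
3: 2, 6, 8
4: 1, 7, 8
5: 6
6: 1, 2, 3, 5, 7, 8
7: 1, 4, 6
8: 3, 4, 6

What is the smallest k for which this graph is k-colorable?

3

1, 6, 7 are pairwise adjacent, so at least 3 colors are needed.
A valid assignment using 3 colors: 1=c, 2=c, 3=b, 4=a, 5=b, 6=a, 7=b, 8=c. Each edge has distinct colors on its endpoints.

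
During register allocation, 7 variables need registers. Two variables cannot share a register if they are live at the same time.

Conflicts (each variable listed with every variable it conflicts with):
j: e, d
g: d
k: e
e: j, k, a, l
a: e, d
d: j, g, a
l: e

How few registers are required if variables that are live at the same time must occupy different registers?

2

j and d conflict, so at least 2 registers are needed.
Using 2 registers: j=2, g=2, k=2, e=1, a=2, d=1, l=2. No two conflicting variables share a register.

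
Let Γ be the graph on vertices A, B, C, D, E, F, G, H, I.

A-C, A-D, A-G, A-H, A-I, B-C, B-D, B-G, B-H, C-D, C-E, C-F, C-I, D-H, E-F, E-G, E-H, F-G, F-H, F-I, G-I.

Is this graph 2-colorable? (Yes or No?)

No

A, C, D are mutually adjacent, so at least 3 colors are needed.
So 2 colors are not enough.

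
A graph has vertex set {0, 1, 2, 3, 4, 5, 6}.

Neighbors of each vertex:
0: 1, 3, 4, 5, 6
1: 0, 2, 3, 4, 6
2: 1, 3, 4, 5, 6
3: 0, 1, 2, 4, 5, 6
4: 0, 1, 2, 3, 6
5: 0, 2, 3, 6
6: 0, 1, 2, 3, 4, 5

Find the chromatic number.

5

1, 2, 3, 4, 6 form a clique, so at least 5 colors are needed.
5 colors suffice: 0=yellow, 1=green, 2=yellow, 3=red, 4=purple, 5=green, 6=blue. Each edge has distinct colors on its endpoints.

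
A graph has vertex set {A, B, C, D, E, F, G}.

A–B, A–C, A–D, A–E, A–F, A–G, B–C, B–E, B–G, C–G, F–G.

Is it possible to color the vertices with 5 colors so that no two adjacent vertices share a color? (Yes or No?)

Yes

The chromatic number is 4. A, B, C, G are pairwise adjacent (a clique of size 4), so at least 4 colors are needed.
4 colors suffice: A=1, B=2, C=4, D=2, E=3, F=2, G=3.
Since 5 ≥ 4, a proper 5-coloring certainly exists.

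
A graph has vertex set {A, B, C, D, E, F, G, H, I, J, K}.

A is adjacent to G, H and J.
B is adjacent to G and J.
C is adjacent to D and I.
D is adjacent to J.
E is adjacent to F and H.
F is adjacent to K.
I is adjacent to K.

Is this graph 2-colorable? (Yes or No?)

No

The cycle A-H-E-F-K-I-C-D-J-A has odd length 9, so it cannot be 2-colored; at least 3 colors are needed.
So 2 colors are not enough.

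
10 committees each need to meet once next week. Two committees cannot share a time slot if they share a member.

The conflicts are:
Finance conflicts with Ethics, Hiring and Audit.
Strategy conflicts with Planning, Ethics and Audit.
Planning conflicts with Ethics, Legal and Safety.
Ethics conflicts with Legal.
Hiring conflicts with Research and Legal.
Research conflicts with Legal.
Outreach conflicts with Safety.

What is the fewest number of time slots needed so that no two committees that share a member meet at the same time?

Planning, Ethics, Legal pairwise conflict, so at least 3 time slots are needed.
3 time slots suffice: time slot 1 → {Finance, Planning, Research, Outreach}; time slot 2 → {Ethics, Hiring, Safety, Audit}; time slot 3 → {Strategy, Legal}. Every pair that conflicts lands in different time slots.

3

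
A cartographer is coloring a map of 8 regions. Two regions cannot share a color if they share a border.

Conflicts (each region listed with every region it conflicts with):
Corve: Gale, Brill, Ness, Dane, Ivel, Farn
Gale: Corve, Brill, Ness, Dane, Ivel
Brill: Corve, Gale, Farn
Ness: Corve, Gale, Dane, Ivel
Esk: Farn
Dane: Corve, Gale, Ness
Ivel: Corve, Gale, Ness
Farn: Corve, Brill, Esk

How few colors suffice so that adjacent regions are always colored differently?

4

Corve, Gale, Ness, Ivel pairwise conflict, so at least 4 colors are needed.
4 colors suffice: color 1 → {Corve, Esk}; color 2 → {Gale, Farn}; color 3 → {Brill, Ness}; color 4 → {Dane, Ivel}. Every pair that conflicts lands in different colors.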